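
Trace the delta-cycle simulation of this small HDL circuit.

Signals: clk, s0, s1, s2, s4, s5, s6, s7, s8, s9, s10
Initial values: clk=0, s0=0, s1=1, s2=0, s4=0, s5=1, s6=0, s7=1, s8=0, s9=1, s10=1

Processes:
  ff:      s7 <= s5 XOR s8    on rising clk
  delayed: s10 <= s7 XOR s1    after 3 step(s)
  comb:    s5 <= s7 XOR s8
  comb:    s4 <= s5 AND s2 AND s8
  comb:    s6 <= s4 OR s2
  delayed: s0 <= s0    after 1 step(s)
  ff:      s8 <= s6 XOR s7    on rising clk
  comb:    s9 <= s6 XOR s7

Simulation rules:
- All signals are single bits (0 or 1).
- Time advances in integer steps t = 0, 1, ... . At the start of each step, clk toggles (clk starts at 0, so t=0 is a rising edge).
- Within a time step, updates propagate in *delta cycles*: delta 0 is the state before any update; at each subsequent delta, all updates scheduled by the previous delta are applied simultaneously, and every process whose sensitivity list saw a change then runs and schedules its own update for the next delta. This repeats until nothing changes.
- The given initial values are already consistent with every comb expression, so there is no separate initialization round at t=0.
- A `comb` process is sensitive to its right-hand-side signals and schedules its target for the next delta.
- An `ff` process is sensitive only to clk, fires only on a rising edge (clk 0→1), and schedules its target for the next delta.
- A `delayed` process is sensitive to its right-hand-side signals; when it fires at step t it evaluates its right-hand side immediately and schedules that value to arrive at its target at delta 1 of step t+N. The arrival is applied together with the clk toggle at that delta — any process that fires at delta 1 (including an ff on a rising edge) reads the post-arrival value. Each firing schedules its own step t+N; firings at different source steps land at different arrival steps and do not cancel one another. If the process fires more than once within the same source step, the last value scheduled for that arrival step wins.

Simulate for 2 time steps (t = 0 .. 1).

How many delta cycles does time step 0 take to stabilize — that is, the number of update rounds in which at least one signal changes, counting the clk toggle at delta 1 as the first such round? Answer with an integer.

t=0 Δ0: s0=0 s5=1 s7=1 s8=0 s6=0 s1=1 clk=0 s10=1 s4=0 s2=0 s9=1
  Δ1: clk:0→1
  Δ2: s8:0→1
  Δ3: s5:1→0
  (3Δ to stable)
t=1 Δ0: s0=0 s5=0 s7=1 s8=1 s6=0 s1=1 clk=1 s10=1 s4=0 s2=0 s9=1
  Δ1: clk:1→0
  (1Δ to stable)

3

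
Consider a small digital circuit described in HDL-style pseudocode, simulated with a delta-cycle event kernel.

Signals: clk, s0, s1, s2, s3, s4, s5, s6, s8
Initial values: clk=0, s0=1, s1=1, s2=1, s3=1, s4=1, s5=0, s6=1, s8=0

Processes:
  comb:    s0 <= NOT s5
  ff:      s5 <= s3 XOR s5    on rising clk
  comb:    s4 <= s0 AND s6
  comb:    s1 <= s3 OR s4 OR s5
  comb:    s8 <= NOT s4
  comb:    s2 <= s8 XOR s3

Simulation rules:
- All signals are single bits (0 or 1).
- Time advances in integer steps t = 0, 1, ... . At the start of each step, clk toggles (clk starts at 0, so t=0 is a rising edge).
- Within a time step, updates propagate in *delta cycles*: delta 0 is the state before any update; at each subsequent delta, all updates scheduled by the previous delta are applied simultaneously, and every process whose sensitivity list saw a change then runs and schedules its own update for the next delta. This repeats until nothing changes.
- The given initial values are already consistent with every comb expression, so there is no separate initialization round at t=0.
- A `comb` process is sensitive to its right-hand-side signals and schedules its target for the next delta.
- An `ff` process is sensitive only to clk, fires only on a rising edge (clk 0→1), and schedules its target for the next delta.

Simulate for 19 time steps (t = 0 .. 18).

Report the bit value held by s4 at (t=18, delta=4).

t=0 Δ0: s8=0 s2=1 clk=0 s6=1 s3=1 s4=1 s1=1 s5=0 s0=1
  Δ1: clk:0→1
  Δ2: s5:0→1
  Δ3: s0:1→0
  Δ4: s4:1→0
  Δ5: s8:0→1
  Δ6: s2:1→0
  (6Δ to stable)
t=1 Δ0: s8=1 s2=0 clk=1 s6=1 s3=1 s4=0 s1=1 s5=1 s0=0
  Δ1: clk:1→0
  (1Δ to stable)
t=2 Δ0: s8=1 s2=0 clk=0 s6=1 s3=1 s4=0 s1=1 s5=1 s0=0
  Δ1: clk:0→1
  Δ2: s5:1→0
  Δ3: s0:0→1
  Δ4: s4:0→1
  Δ5: s8:1→0
  Δ6: s2:0→1
  (6Δ to stable)
t=3 Δ0: s8=0 s2=1 clk=1 s6=1 s3=1 s4=1 s1=1 s5=0 s0=1
  Δ1: clk:1→0
  (1Δ to stable)
t=4 Δ0: s8=0 s2=1 clk=0 s6=1 s3=1 s4=1 s1=1 s5=0 s0=1
  Δ1: clk:0→1
  Δ2: s5:0→1
  Δ3: s0:1→0
  Δ4: s4:1→0
  Δ5: s8:0→1
  Δ6: s2:1→0
  (6Δ to stable)
t=5 Δ0: s8=1 s2=0 clk=1 s6=1 s3=1 s4=0 s1=1 s5=1 s0=0
  Δ1: clk:1→0
  (1Δ to stable)
t=6 Δ0: s8=1 s2=0 clk=0 s6=1 s3=1 s4=0 s1=1 s5=1 s0=0
  Δ1: clk:0→1
  Δ2: s5:1→0
  Δ3: s0:0→1
  Δ4: s4:0→1
  Δ5: s8:1→0
  Δ6: s2:0→1
  (6Δ to stable)
t=7 Δ0: s8=0 s2=1 clk=1 s6=1 s3=1 s4=1 s1=1 s5=0 s0=1
  Δ1: clk:1→0
  (1Δ to stable)
t=8 Δ0: s8=0 s2=1 clk=0 s6=1 s3=1 s4=1 s1=1 s5=0 s0=1
  Δ1: clk:0→1
  Δ2: s5:0→1
  Δ3: s0:1→0
  Δ4: s4:1→0
  Δ5: s8:0→1
  Δ6: s2:1→0
  (6Δ to stable)
t=9 Δ0: s8=1 s2=0 clk=1 s6=1 s3=1 s4=0 s1=1 s5=1 s0=0
  Δ1: clk:1→0
  (1Δ to stable)
t=10 Δ0: s8=1 s2=0 clk=0 s6=1 s3=1 s4=0 s1=1 s5=1 s0=0
  Δ1: clk:0→1
  Δ2: s5:1→0
  Δ3: s0:0→1
  Δ4: s4:0→1
  Δ5: s8:1→0
  Δ6: s2:0→1
  (6Δ to stable)
t=11 Δ0: s8=0 s2=1 clk=1 s6=1 s3=1 s4=1 s1=1 s5=0 s0=1
  Δ1: clk:1→0
  (1Δ to stable)
t=12 Δ0: s8=0 s2=1 clk=0 s6=1 s3=1 s4=1 s1=1 s5=0 s0=1
  Δ1: clk:0→1
  Δ2: s5:0→1
  Δ3: s0:1→0
  Δ4: s4:1→0
  Δ5: s8:0→1
  Δ6: s2:1→0
  (6Δ to stable)
t=13 Δ0: s8=1 s2=0 clk=1 s6=1 s3=1 s4=0 s1=1 s5=1 s0=0
  Δ1: clk:1→0
  (1Δ to stable)
t=14 Δ0: s8=1 s2=0 clk=0 s6=1 s3=1 s4=0 s1=1 s5=1 s0=0
  Δ1: clk:0→1
  Δ2: s5:1→0
  Δ3: s0:0→1
  Δ4: s4:0→1
  Δ5: s8:1→0
  Δ6: s2:0→1
  (6Δ to stable)
t=15 Δ0: s8=0 s2=1 clk=1 s6=1 s3=1 s4=1 s1=1 s5=0 s0=1
  Δ1: clk:1→0
  (1Δ to stable)
t=16 Δ0: s8=0 s2=1 clk=0 s6=1 s3=1 s4=1 s1=1 s5=0 s0=1
  Δ1: clk:0→1
  Δ2: s5:0→1
  Δ3: s0:1→0
  Δ4: s4:1→0
  Δ5: s8:0→1
  Δ6: s2:1→0
  (6Δ to stable)
t=17 Δ0: s8=1 s2=0 clk=1 s6=1 s3=1 s4=0 s1=1 s5=1 s0=0
  Δ1: clk:1→0
  (1Δ to stable)
t=18 Δ0: s8=1 s2=0 clk=0 s6=1 s3=1 s4=0 s1=1 s5=1 s0=0
  Δ1: clk:0→1
  Δ2: s5:1→0
  Δ3: s0:0→1
  Δ4: s4:0→1
  Δ5: s8:1→0
  Δ6: s2:0→1
  (6Δ to stable)

1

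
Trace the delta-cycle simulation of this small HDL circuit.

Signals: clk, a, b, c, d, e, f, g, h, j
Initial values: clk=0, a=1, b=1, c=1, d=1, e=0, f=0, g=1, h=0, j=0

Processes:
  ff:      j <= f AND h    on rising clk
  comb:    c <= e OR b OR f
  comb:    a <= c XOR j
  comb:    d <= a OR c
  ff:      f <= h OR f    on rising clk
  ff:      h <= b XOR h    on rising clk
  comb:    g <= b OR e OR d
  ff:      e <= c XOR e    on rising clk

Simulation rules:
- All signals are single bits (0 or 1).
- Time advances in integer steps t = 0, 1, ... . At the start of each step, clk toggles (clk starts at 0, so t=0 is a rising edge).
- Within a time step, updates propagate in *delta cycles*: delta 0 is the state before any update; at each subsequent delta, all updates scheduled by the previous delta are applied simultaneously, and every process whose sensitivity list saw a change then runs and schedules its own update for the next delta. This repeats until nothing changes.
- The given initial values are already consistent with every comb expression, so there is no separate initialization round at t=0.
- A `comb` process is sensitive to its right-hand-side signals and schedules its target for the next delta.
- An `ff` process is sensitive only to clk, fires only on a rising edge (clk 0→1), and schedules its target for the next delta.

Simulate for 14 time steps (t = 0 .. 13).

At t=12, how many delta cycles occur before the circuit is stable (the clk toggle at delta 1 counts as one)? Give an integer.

t=0 Δ0: f=0 h=0 clk=0 j=0 a=1 e=0 c=1 d=1 b=1 g=1
  Δ1: clk:0→1
  Δ2: h:0→1, e:0→1
  (2Δ to stable)
t=1 Δ0: f=0 h=1 clk=1 j=0 a=1 e=1 c=1 d=1 b=1 g=1
  Δ1: clk:1→0
  (1Δ to stable)
t=2 Δ0: f=0 h=1 clk=0 j=0 a=1 e=1 c=1 d=1 b=1 g=1
  Δ1: clk:0→1
  Δ2: f:0→1, h:1→0, e:1→0
  (2Δ to stable)
t=3 Δ0: f=1 h=0 clk=1 j=0 a=1 e=0 c=1 d=1 b=1 g=1
  Δ1: clk:1→0
  (1Δ to stable)
t=4 Δ0: f=1 h=0 clk=0 j=0 a=1 e=0 c=1 d=1 b=1 g=1
  Δ1: clk:0→1
  Δ2: h:0→1, e:0→1
  (2Δ to stable)
t=5 Δ0: f=1 h=1 clk=1 j=0 a=1 e=1 c=1 d=1 b=1 g=1
  Δ1: clk:1→0
  (1Δ to stable)
t=6 Δ0: f=1 h=1 clk=0 j=0 a=1 e=1 c=1 d=1 b=1 g=1
  Δ1: clk:0→1
  Δ2: h:1→0, j:0→1, e:1→0
  Δ3: a:1→0
  (3Δ to stable)
t=7 Δ0: f=1 h=0 clk=1 j=1 a=0 e=0 c=1 d=1 b=1 g=1
  Δ1: clk:1→0
  (1Δ to stable)
t=8 Δ0: f=1 h=0 clk=0 j=1 a=0 e=0 c=1 d=1 b=1 g=1
  Δ1: clk:0→1
  Δ2: h:0→1, j:1→0, e:0→1
  Δ3: a:0→1
  (3Δ to stable)
t=9 Δ0: f=1 h=1 clk=1 j=0 a=1 e=1 c=1 d=1 b=1 g=1
  Δ1: clk:1→0
  (1Δ to stable)
t=10 Δ0: f=1 h=1 clk=0 j=0 a=1 e=1 c=1 d=1 b=1 g=1
  Δ1: clk:0→1
  Δ2: h:1→0, j:0→1, e:1→0
  Δ3: a:1→0
  (3Δ to stable)
t=11 Δ0: f=1 h=0 clk=1 j=1 a=0 e=0 c=1 d=1 b=1 g=1
  Δ1: clk:1→0
  (1Δ to stable)
t=12 Δ0: f=1 h=0 clk=0 j=1 a=0 e=0 c=1 d=1 b=1 g=1
  Δ1: clk:0→1
  Δ2: h:0→1, j:1→0, e:0→1
  Δ3: a:0→1
  (3Δ to stable)
t=13 Δ0: f=1 h=1 clk=1 j=0 a=1 e=1 c=1 d=1 b=1 g=1
  Δ1: clk:1→0
  (1Δ to stable)

3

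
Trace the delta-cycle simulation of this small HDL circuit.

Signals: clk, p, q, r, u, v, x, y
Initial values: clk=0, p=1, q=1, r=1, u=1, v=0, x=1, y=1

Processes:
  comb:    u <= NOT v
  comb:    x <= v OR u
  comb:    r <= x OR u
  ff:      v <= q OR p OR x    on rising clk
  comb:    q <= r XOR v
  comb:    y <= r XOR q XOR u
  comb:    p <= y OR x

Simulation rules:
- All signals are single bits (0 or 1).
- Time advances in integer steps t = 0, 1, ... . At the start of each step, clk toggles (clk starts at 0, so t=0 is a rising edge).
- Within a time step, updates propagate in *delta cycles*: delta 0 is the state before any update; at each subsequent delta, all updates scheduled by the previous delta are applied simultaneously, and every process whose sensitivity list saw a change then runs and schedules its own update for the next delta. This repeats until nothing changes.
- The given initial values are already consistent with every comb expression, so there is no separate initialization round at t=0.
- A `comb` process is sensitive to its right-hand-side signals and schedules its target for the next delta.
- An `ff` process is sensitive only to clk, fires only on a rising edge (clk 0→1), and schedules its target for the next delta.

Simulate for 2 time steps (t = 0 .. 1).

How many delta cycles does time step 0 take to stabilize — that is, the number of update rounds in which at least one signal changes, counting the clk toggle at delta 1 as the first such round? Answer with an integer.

3

[bits: q,r,clk,y,u,v,x,p]
t=0: Δ0=11011011 Δ1=11111011 Δ2=11111111 Δ3=01110111 | 3Δ
t=1: Δ0=01110111 Δ1=01010111 | 1Δ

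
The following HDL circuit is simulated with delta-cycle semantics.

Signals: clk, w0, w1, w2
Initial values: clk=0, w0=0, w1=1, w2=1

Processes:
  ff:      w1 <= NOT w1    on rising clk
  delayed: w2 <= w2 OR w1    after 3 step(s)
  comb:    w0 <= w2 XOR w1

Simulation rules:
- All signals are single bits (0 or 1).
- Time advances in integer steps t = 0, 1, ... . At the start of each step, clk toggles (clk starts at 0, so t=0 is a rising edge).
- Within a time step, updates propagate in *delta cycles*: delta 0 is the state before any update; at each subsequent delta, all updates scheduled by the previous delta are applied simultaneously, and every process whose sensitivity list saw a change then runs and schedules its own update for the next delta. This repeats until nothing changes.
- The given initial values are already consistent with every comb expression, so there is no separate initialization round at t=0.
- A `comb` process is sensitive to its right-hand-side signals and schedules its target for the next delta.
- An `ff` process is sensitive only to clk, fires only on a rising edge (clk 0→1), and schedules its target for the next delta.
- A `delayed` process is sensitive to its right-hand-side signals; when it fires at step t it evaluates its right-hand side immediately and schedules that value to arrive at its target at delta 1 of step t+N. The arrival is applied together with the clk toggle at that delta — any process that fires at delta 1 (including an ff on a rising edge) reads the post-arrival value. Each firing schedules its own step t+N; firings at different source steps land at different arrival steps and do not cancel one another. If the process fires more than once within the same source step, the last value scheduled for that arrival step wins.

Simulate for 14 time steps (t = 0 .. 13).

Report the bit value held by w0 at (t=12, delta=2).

0

t=0 Δ0: w2=1 w1=1 w0=0 clk=0
  Δ1: clk:0→1
  Δ2: w1:1→0
  Δ3: w0:0→1
  (3Δ to stable)
t=1 Δ0: w2=1 w1=0 w0=1 clk=1
  Δ1: clk:1→0
  (1Δ to stable)
t=2 Δ0: w2=1 w1=0 w0=1 clk=0
  Δ1: clk:0→1
  Δ2: w1:0→1
  Δ3: w0:1→0
  (3Δ to stable)
t=3 Δ0: w2=1 w1=1 w0=0 clk=1
  Δ1: clk:1→0
  (1Δ to stable)
t=4 Δ0: w2=1 w1=1 w0=0 clk=0
  Δ1: clk:0→1
  Δ2: w1:1→0
  Δ3: w0:0→1
  (3Δ to stable)
t=5 Δ0: w2=1 w1=0 w0=1 clk=1
  Δ1: clk:1→0
  (1Δ to stable)
t=6 Δ0: w2=1 w1=0 w0=1 clk=0
  Δ1: clk:0→1
  Δ2: w1:0→1
  Δ3: w0:1→0
  (3Δ to stable)
t=7 Δ0: w2=1 w1=1 w0=0 clk=1
  Δ1: clk:1→0
  (1Δ to stable)
t=8 Δ0: w2=1 w1=1 w0=0 clk=0
  Δ1: clk:0→1
  Δ2: w1:1→0
  Δ3: w0:0→1
  (3Δ to stable)
t=9 Δ0: w2=1 w1=0 w0=1 clk=1
  Δ1: clk:1→0
  (1Δ to stable)
t=10 Δ0: w2=1 w1=0 w0=1 clk=0
  Δ1: clk:0→1
  Δ2: w1:0→1
  Δ3: w0:1→0
  (3Δ to stable)
t=11 Δ0: w2=1 w1=1 w0=0 clk=1
  Δ1: clk:1→0
  (1Δ to stable)
t=12 Δ0: w2=1 w1=1 w0=0 clk=0
  Δ1: clk:0→1
  Δ2: w1:1→0
  Δ3: w0:0→1
  (3Δ to stable)
t=13 Δ0: w2=1 w1=0 w0=1 clk=1
  Δ1: clk:1→0
  (1Δ to stable)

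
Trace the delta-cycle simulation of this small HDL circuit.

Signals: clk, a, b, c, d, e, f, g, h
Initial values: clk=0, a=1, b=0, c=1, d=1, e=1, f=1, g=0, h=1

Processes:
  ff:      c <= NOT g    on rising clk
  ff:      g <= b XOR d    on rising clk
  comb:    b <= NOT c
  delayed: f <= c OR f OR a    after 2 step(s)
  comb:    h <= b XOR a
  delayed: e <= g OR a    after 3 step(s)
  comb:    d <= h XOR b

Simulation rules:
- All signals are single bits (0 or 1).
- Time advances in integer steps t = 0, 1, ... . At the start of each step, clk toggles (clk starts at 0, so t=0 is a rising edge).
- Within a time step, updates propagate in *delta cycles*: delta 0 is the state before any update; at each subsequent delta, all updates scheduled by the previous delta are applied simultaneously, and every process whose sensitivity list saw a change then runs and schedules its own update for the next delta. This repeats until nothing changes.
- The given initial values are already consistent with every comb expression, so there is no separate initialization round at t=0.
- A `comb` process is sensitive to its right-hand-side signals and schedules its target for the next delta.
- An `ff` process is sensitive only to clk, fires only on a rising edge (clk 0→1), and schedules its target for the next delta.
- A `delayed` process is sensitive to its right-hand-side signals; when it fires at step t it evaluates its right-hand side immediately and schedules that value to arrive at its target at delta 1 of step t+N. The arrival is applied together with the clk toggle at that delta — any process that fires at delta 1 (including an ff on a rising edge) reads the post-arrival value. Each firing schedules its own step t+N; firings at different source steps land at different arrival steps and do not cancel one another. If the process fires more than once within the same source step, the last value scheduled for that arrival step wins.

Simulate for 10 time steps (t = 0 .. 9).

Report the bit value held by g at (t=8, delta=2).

1

t0.Δ0 b=0 e=1 h=1 g=0 clk=0 a=1 c=1 f=1 d=1
t0.Δ1 b=0 e=1 h=1 g=0 clk=1 a=1 c=1 f=1 d=1
t0.Δ2 b=0 e=1 h=1 g=1 clk=1 a=1 c=1 f=1 d=1
t1.Δ0 b=0 e=1 h=1 g=1 clk=1 a=1 c=1 f=1 d=1
t1.Δ1 b=0 e=1 h=1 g=1 clk=0 a=1 c=1 f=1 d=1
t2.Δ0 b=0 e=1 h=1 g=1 clk=0 a=1 c=1 f=1 d=1
t2.Δ1 b=0 e=1 h=1 g=1 clk=1 a=1 c=1 f=1 d=1
t2.Δ2 b=0 e=1 h=1 g=1 clk=1 a=1 c=0 f=1 d=1
t2.Δ3 b=1 e=1 h=1 g=1 clk=1 a=1 c=0 f=1 d=1
t2.Δ4 b=1 e=1 h=0 g=1 clk=1 a=1 c=0 f=1 d=0
t2.Δ5 b=1 e=1 h=0 g=1 clk=1 a=1 c=0 f=1 d=1
t3.Δ0 b=1 e=1 h=0 g=1 clk=1 a=1 c=0 f=1 d=1
t3.Δ1 b=1 e=1 h=0 g=1 clk=0 a=1 c=0 f=1 d=1
t4.Δ0 b=1 e=1 h=0 g=1 clk=0 a=1 c=0 f=1 d=1
t4.Δ1 b=1 e=1 h=0 g=1 clk=1 a=1 c=0 f=1 d=1
t4.Δ2 b=1 e=1 h=0 g=0 clk=1 a=1 c=0 f=1 d=1
t5.Δ0 b=1 e=1 h=0 g=0 clk=1 a=1 c=0 f=1 d=1
t5.Δ1 b=1 e=1 h=0 g=0 clk=0 a=1 c=0 f=1 d=1
t6.Δ0 b=1 e=1 h=0 g=0 clk=0 a=1 c=0 f=1 d=1
t6.Δ1 b=1 e=1 h=0 g=0 clk=1 a=1 c=0 f=1 d=1
t6.Δ2 b=1 e=1 h=0 g=0 clk=1 a=1 c=1 f=1 d=1
t6.Δ3 b=0 e=1 h=0 g=0 clk=1 a=1 c=1 f=1 d=1
t6.Δ4 b=0 e=1 h=1 g=0 clk=1 a=1 c=1 f=1 d=0
t6.Δ5 b=0 e=1 h=1 g=0 clk=1 a=1 c=1 f=1 d=1
t7.Δ0 b=0 e=1 h=1 g=0 clk=1 a=1 c=1 f=1 d=1
t7.Δ1 b=0 e=1 h=1 g=0 clk=0 a=1 c=1 f=1 d=1
t8.Δ0 b=0 e=1 h=1 g=0 clk=0 a=1 c=1 f=1 d=1
t8.Δ1 b=0 e=1 h=1 g=0 clk=1 a=1 c=1 f=1 d=1
t8.Δ2 b=0 e=1 h=1 g=1 clk=1 a=1 c=1 f=1 d=1
t9.Δ0 b=0 e=1 h=1 g=1 clk=1 a=1 c=1 f=1 d=1
t9.Δ1 b=0 e=1 h=1 g=1 clk=0 a=1 c=1 f=1 d=1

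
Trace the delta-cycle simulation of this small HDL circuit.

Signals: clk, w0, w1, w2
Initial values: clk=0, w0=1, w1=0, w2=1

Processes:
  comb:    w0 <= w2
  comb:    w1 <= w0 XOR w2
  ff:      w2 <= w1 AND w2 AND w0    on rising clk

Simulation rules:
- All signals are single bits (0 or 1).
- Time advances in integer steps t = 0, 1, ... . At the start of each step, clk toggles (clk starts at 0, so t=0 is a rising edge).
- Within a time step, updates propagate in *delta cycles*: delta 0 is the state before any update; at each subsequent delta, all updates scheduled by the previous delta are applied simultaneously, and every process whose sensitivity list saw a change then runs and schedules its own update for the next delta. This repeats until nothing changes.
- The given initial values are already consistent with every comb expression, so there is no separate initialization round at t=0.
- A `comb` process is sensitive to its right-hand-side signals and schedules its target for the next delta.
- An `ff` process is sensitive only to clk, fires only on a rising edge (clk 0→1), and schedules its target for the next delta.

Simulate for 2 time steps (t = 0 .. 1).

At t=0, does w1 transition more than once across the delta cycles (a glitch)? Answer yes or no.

t=0 Δ0: w2=1 w1=0 w0=1 clk=0
  Δ1: clk:0→1
  Δ2: w2:1→0
  Δ3: w1:0→1, w0:1→0
  Δ4: w1:1→0
  (4Δ to stable)
t=1 Δ0: w2=0 w1=0 w0=0 clk=1
  Δ1: clk:1→0
  (1Δ to stable)

yes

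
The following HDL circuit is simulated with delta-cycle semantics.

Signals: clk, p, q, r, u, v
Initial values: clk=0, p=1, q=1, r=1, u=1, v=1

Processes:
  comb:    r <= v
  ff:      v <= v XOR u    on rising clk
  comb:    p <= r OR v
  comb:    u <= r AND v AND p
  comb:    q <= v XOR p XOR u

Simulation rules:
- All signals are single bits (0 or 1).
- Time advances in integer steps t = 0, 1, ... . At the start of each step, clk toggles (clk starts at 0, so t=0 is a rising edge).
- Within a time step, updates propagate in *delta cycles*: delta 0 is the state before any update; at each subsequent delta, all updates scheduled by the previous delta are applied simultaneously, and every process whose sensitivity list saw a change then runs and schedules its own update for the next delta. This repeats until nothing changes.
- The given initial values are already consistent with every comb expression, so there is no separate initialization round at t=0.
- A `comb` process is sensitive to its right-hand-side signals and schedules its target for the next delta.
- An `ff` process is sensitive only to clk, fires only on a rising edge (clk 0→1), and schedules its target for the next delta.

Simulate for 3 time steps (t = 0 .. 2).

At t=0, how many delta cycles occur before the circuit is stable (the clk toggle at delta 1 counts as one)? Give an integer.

5

t0.Δ0 v=1 u=1 p=1 clk=0 q=1 r=1
t0.Δ1 v=1 u=1 p=1 clk=1 q=1 r=1
t0.Δ2 v=0 u=1 p=1 clk=1 q=1 r=1
t0.Δ3 v=0 u=0 p=1 clk=1 q=0 r=0
t0.Δ4 v=0 u=0 p=0 clk=1 q=1 r=0
t0.Δ5 v=0 u=0 p=0 clk=1 q=0 r=0
t1.Δ0 v=0 u=0 p=0 clk=1 q=0 r=0
t1.Δ1 v=0 u=0 p=0 clk=0 q=0 r=0
t2.Δ0 v=0 u=0 p=0 clk=0 q=0 r=0
t2.Δ1 v=0 u=0 p=0 clk=1 q=0 r=0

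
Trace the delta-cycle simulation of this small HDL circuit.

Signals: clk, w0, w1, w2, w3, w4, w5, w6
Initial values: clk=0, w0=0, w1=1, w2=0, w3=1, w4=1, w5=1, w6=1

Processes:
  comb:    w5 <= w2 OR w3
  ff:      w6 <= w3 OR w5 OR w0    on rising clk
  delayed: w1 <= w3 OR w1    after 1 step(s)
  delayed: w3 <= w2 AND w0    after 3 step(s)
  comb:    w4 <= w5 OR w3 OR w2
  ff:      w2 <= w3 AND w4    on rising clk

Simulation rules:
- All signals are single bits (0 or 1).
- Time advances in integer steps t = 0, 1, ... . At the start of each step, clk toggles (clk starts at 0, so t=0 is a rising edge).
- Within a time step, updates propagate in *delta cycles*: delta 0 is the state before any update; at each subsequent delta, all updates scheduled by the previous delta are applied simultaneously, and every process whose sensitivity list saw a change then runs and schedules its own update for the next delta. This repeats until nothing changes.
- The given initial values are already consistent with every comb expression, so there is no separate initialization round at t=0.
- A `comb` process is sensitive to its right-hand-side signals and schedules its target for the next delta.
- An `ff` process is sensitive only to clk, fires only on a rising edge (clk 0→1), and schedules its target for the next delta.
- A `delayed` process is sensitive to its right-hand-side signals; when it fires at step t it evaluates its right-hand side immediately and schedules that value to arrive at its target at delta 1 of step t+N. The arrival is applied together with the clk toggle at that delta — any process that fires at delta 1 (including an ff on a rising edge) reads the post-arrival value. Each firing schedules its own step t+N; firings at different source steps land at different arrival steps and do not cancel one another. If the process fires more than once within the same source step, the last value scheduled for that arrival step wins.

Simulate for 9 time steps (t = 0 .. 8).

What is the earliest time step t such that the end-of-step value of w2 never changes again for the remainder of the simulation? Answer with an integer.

4

t0.Δ0 w6=1 clk=0 w1=1 w0=0 w2=0 w4=1 w5=1 w3=1
t0.Δ1 w6=1 clk=1 w1=1 w0=0 w2=0 w4=1 w5=1 w3=1
t0.Δ2 w6=1 clk=1 w1=1 w0=0 w2=1 w4=1 w5=1 w3=1
t1.Δ0 w6=1 clk=1 w1=1 w0=0 w2=1 w4=1 w5=1 w3=1
t1.Δ1 w6=1 clk=0 w1=1 w0=0 w2=1 w4=1 w5=1 w3=1
t2.Δ0 w6=1 clk=0 w1=1 w0=0 w2=1 w4=1 w5=1 w3=1
t2.Δ1 w6=1 clk=1 w1=1 w0=0 w2=1 w4=1 w5=1 w3=1
t3.Δ0 w6=1 clk=1 w1=1 w0=0 w2=1 w4=1 w5=1 w3=1
t3.Δ1 w6=1 clk=0 w1=1 w0=0 w2=1 w4=1 w5=1 w3=0
t4.Δ0 w6=1 clk=0 w1=1 w0=0 w2=1 w4=1 w5=1 w3=0
t4.Δ1 w6=1 clk=1 w1=1 w0=0 w2=1 w4=1 w5=1 w3=0
t4.Δ2 w6=1 clk=1 w1=1 w0=0 w2=0 w4=1 w5=1 w3=0
t4.Δ3 w6=1 clk=1 w1=1 w0=0 w2=0 w4=1 w5=0 w3=0
t4.Δ4 w6=1 clk=1 w1=1 w0=0 w2=0 w4=0 w5=0 w3=0
t5.Δ0 w6=1 clk=1 w1=1 w0=0 w2=0 w4=0 w5=0 w3=0
t5.Δ1 w6=1 clk=0 w1=1 w0=0 w2=0 w4=0 w5=0 w3=0
t6.Δ0 w6=1 clk=0 w1=1 w0=0 w2=0 w4=0 w5=0 w3=0
t6.Δ1 w6=1 clk=1 w1=1 w0=0 w2=0 w4=0 w5=0 w3=0
t6.Δ2 w6=0 clk=1 w1=1 w0=0 w2=0 w4=0 w5=0 w3=0
t7.Δ0 w6=0 clk=1 w1=1 w0=0 w2=0 w4=0 w5=0 w3=0
t7.Δ1 w6=0 clk=0 w1=1 w0=0 w2=0 w4=0 w5=0 w3=0
t8.Δ0 w6=0 clk=0 w1=1 w0=0 w2=0 w4=0 w5=0 w3=0
t8.Δ1 w6=0 clk=1 w1=1 w0=0 w2=0 w4=0 w5=0 w3=0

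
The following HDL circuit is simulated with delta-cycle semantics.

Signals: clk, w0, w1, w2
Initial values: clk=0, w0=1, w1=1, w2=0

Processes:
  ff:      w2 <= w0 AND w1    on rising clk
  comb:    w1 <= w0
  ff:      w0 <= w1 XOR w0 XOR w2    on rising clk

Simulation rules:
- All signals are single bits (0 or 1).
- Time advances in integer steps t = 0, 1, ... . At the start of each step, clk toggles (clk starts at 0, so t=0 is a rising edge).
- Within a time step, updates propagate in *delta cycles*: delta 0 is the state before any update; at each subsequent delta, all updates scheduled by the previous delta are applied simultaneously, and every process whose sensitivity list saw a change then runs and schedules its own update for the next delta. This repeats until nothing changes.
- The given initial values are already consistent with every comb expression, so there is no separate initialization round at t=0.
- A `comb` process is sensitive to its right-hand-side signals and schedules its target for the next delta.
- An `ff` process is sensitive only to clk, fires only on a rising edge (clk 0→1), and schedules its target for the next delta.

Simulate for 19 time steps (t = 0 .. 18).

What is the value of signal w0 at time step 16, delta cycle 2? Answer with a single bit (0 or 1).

t0.Δ0 w2=0 w1=1 w0=1 clk=0
t0.Δ1 w2=0 w1=1 w0=1 clk=1
t0.Δ2 w2=1 w1=1 w0=0 clk=1
t0.Δ3 w2=1 w1=0 w0=0 clk=1
t1.Δ0 w2=1 w1=0 w0=0 clk=1
t1.Δ1 w2=1 w1=0 w0=0 clk=0
t2.Δ0 w2=1 w1=0 w0=0 clk=0
t2.Δ1 w2=1 w1=0 w0=0 clk=1
t2.Δ2 w2=0 w1=0 w0=1 clk=1
t2.Δ3 w2=0 w1=1 w0=1 clk=1
t3.Δ0 w2=0 w1=1 w0=1 clk=1
t3.Δ1 w2=0 w1=1 w0=1 clk=0
t4.Δ0 w2=0 w1=1 w0=1 clk=0
t4.Δ1 w2=0 w1=1 w0=1 clk=1
t4.Δ2 w2=1 w1=1 w0=0 clk=1
t4.Δ3 w2=1 w1=0 w0=0 clk=1
t5.Δ0 w2=1 w1=0 w0=0 clk=1
t5.Δ1 w2=1 w1=0 w0=0 clk=0
t6.Δ0 w2=1 w1=0 w0=0 clk=0
t6.Δ1 w2=1 w1=0 w0=0 clk=1
t6.Δ2 w2=0 w1=0 w0=1 clk=1
t6.Δ3 w2=0 w1=1 w0=1 clk=1
t7.Δ0 w2=0 w1=1 w0=1 clk=1
t7.Δ1 w2=0 w1=1 w0=1 clk=0
t8.Δ0 w2=0 w1=1 w0=1 clk=0
t8.Δ1 w2=0 w1=1 w0=1 clk=1
t8.Δ2 w2=1 w1=1 w0=0 clk=1
t8.Δ3 w2=1 w1=0 w0=0 clk=1
t9.Δ0 w2=1 w1=0 w0=0 clk=1
t9.Δ1 w2=1 w1=0 w0=0 clk=0
t10.Δ0 w2=1 w1=0 w0=0 clk=0
t10.Δ1 w2=1 w1=0 w0=0 clk=1
t10.Δ2 w2=0 w1=0 w0=1 clk=1
t10.Δ3 w2=0 w1=1 w0=1 clk=1
t11.Δ0 w2=0 w1=1 w0=1 clk=1
t11.Δ1 w2=0 w1=1 w0=1 clk=0
t12.Δ0 w2=0 w1=1 w0=1 clk=0
t12.Δ1 w2=0 w1=1 w0=1 clk=1
t12.Δ2 w2=1 w1=1 w0=0 clk=1
t12.Δ3 w2=1 w1=0 w0=0 clk=1
t13.Δ0 w2=1 w1=0 w0=0 clk=1
t13.Δ1 w2=1 w1=0 w0=0 clk=0
t14.Δ0 w2=1 w1=0 w0=0 clk=0
t14.Δ1 w2=1 w1=0 w0=0 clk=1
t14.Δ2 w2=0 w1=0 w0=1 clk=1
t14.Δ3 w2=0 w1=1 w0=1 clk=1
t15.Δ0 w2=0 w1=1 w0=1 clk=1
t15.Δ1 w2=0 w1=1 w0=1 clk=0
t16.Δ0 w2=0 w1=1 w0=1 clk=0
t16.Δ1 w2=0 w1=1 w0=1 clk=1
t16.Δ2 w2=1 w1=1 w0=0 clk=1
t16.Δ3 w2=1 w1=0 w0=0 clk=1
t17.Δ0 w2=1 w1=0 w0=0 clk=1
t17.Δ1 w2=1 w1=0 w0=0 clk=0
t18.Δ0 w2=1 w1=0 w0=0 clk=0
t18.Δ1 w2=1 w1=0 w0=0 clk=1
t18.Δ2 w2=0 w1=0 w0=1 clk=1
t18.Δ3 w2=0 w1=1 w0=1 clk=1

0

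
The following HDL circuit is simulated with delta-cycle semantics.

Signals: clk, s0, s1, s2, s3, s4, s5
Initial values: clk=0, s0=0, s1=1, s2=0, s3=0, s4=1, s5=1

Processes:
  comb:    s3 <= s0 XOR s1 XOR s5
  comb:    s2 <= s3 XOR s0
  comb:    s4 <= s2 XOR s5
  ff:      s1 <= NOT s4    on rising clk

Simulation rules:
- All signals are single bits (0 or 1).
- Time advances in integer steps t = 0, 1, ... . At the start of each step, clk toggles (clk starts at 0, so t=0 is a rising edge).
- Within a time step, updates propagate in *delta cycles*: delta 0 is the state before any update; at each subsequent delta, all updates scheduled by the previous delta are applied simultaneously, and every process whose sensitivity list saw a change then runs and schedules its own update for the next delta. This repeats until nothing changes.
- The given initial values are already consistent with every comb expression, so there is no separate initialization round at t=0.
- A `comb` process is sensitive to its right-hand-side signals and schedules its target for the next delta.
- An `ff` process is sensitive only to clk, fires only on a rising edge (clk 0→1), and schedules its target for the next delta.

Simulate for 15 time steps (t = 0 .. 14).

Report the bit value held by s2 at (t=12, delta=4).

1

t=0 Δ0: s3=0 clk=0 s4=1 s0=0 s2=0 s5=1 s1=1
  Δ1: clk:0→1
  Δ2: s1:1→0
  Δ3: s3:0→1
  Δ4: s2:0→1
  Δ5: s4:1→0
  (5Δ to stable)
t=1 Δ0: s3=1 clk=1 s4=0 s0=0 s2=1 s5=1 s1=0
  Δ1: clk:1→0
  (1Δ to stable)
t=2 Δ0: s3=1 clk=0 s4=0 s0=0 s2=1 s5=1 s1=0
  Δ1: clk:0→1
  Δ2: s1:0→1
  Δ3: s3:1→0
  Δ4: s2:1→0
  Δ5: s4:0→1
  (5Δ to stable)
t=3 Δ0: s3=0 clk=1 s4=1 s0=0 s2=0 s5=1 s1=1
  Δ1: clk:1→0
  (1Δ to stable)
t=4 Δ0: s3=0 clk=0 s4=1 s0=0 s2=0 s5=1 s1=1
  Δ1: clk:0→1
  Δ2: s1:1→0
  Δ3: s3:0→1
  Δ4: s2:0→1
  Δ5: s4:1→0
  (5Δ to stable)
t=5 Δ0: s3=1 clk=1 s4=0 s0=0 s2=1 s5=1 s1=0
  Δ1: clk:1→0
  (1Δ to stable)
t=6 Δ0: s3=1 clk=0 s4=0 s0=0 s2=1 s5=1 s1=0
  Δ1: clk:0→1
  Δ2: s1:0→1
  Δ3: s3:1→0
  Δ4: s2:1→0
  Δ5: s4:0→1
  (5Δ to stable)
t=7 Δ0: s3=0 clk=1 s4=1 s0=0 s2=0 s5=1 s1=1
  Δ1: clk:1→0
  (1Δ to stable)
t=8 Δ0: s3=0 clk=0 s4=1 s0=0 s2=0 s5=1 s1=1
  Δ1: clk:0→1
  Δ2: s1:1→0
  Δ3: s3:0→1
  Δ4: s2:0→1
  Δ5: s4:1→0
  (5Δ to stable)
t=9 Δ0: s3=1 clk=1 s4=0 s0=0 s2=1 s5=1 s1=0
  Δ1: clk:1→0
  (1Δ to stable)
t=10 Δ0: s3=1 clk=0 s4=0 s0=0 s2=1 s5=1 s1=0
  Δ1: clk:0→1
  Δ2: s1:0→1
  Δ3: s3:1→0
  Δ4: s2:1→0
  Δ5: s4:0→1
  (5Δ to stable)
t=11 Δ0: s3=0 clk=1 s4=1 s0=0 s2=0 s5=1 s1=1
  Δ1: clk:1→0
  (1Δ to stable)
t=12 Δ0: s3=0 clk=0 s4=1 s0=0 s2=0 s5=1 s1=1
  Δ1: clk:0→1
  Δ2: s1:1→0
  Δ3: s3:0→1
  Δ4: s2:0→1
  Δ5: s4:1→0
  (5Δ to stable)
t=13 Δ0: s3=1 clk=1 s4=0 s0=0 s2=1 s5=1 s1=0
  Δ1: clk:1→0
  (1Δ to stable)
t=14 Δ0: s3=1 clk=0 s4=0 s0=0 s2=1 s5=1 s1=0
  Δ1: clk:0→1
  Δ2: s1:0→1
  Δ3: s3:1→0
  Δ4: s2:1→0
  Δ5: s4:0→1
  (5Δ to stable)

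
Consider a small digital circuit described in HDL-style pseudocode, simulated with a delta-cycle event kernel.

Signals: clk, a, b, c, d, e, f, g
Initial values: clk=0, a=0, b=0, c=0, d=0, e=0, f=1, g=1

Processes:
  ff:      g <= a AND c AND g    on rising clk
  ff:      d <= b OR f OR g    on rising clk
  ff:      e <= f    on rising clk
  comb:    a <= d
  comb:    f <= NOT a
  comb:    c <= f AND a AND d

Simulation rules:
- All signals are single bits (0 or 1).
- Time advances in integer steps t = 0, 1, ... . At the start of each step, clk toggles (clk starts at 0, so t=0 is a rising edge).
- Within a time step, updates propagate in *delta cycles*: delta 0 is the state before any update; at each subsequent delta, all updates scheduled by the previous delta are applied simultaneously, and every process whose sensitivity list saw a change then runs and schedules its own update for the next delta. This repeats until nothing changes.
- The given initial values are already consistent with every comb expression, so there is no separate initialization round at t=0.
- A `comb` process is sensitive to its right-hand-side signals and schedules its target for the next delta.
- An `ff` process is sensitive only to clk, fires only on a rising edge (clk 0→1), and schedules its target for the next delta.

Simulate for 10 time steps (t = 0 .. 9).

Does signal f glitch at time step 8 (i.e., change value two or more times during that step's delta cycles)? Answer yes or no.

[bits: a,clk,d,e,c,g,f,b]
t=0: Δ0=00000110 Δ1=01000110 Δ2=01110010 Δ3=11110010 Δ4=11111000 Δ5=11110000 | 5Δ
t=1: Δ0=11110000 Δ1=10110000 | 1Δ
t=2: Δ0=10110000 Δ1=11110000 Δ2=11000000 Δ3=01000000 Δ4=01000010 | 4Δ
t=3: Δ0=01000010 Δ1=00000010 | 1Δ
t=4: Δ0=00000010 Δ1=01000010 Δ2=01110010 Δ3=11110010 Δ4=11111000 Δ5=11110000 | 5Δ
t=5: Δ0=11110000 Δ1=10110000 | 1Δ
t=6: Δ0=10110000 Δ1=11110000 Δ2=11000000 Δ3=01000000 Δ4=01000010 | 4Δ
t=7: Δ0=01000010 Δ1=00000010 | 1Δ
t=8: Δ0=00000010 Δ1=01000010 Δ2=01110010 Δ3=11110010 Δ4=11111000 Δ5=11110000 | 5Δ
t=9: Δ0=11110000 Δ1=10110000 | 1Δ

no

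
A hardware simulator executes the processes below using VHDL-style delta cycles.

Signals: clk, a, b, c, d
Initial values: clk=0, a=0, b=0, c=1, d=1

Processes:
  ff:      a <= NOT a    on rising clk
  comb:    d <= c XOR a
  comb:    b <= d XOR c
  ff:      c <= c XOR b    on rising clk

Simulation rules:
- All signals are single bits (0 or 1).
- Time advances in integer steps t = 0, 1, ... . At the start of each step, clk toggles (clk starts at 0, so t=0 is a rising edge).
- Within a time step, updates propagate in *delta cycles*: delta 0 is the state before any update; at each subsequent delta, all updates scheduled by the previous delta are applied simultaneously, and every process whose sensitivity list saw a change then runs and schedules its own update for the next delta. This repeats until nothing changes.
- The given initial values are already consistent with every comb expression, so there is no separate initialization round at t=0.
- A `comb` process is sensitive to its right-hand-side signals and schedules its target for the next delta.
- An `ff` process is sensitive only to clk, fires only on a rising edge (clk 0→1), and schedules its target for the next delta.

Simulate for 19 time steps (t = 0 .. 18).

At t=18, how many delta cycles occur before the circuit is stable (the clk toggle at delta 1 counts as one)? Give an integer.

3

[bits: d,clk,a,c,b]
t=0: Δ0=10010 Δ1=11010 Δ2=11110 Δ3=01110 Δ4=01111 | 4Δ
t=1: Δ0=01111 Δ1=00111 | 1Δ
t=2: Δ0=00111 Δ1=01111 Δ2=01001 Δ3=01000 | 3Δ
t=3: Δ0=01000 Δ1=00000 | 1Δ
t=4: Δ0=00000 Δ1=01000 Δ2=01100 Δ3=11100 Δ4=11101 | 4Δ
t=5: Δ0=11101 Δ1=10101 | 1Δ
t=6: Δ0=10101 Δ1=11101 Δ2=11011 Δ3=11010 | 3Δ
t=7: Δ0=11010 Δ1=10010 | 1Δ
t=8: Δ0=10010 Δ1=11010 Δ2=11110 Δ3=01110 Δ4=01111 | 4Δ
t=9: Δ0=01111 Δ1=00111 | 1Δ
t=10: Δ0=00111 Δ1=01111 Δ2=01001 Δ3=01000 | 3Δ
t=11: Δ0=01000 Δ1=00000 | 1Δ
t=12: Δ0=00000 Δ1=01000 Δ2=01100 Δ3=11100 Δ4=11101 | 4Δ
t=13: Δ0=11101 Δ1=10101 | 1Δ
t=14: Δ0=10101 Δ1=11101 Δ2=11011 Δ3=11010 | 3Δ
t=15: Δ0=11010 Δ1=10010 | 1Δ
t=16: Δ0=10010 Δ1=11010 Δ2=11110 Δ3=01110 Δ4=01111 | 4Δ
t=17: Δ0=01111 Δ1=00111 | 1Δ
t=18: Δ0=00111 Δ1=01111 Δ2=01001 Δ3=01000 | 3Δ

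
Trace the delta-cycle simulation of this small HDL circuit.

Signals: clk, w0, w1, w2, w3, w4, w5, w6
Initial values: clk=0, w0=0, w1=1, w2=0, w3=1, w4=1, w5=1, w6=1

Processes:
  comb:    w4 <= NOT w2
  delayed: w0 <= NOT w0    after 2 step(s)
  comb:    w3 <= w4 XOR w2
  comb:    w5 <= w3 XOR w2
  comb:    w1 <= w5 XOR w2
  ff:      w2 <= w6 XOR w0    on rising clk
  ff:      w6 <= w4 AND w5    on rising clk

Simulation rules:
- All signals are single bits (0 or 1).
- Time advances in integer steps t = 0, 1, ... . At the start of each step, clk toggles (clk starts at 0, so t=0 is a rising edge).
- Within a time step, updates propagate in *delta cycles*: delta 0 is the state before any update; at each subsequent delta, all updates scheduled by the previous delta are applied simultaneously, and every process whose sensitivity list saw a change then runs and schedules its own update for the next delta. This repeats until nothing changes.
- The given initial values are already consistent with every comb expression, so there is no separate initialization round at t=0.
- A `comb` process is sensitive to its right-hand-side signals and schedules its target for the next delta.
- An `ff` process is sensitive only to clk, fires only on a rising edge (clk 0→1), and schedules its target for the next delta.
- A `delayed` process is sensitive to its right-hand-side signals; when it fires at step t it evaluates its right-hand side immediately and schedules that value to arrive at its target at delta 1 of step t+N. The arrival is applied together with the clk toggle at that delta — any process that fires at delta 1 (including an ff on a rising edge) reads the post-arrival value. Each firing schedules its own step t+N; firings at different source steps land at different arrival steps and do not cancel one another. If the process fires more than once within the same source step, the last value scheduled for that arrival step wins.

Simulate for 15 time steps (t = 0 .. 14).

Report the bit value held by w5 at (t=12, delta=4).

0

[bits: w1,w5,w4,w3,w6,clk,w2,w0]
t=0: Δ0=11111000 Δ1=11111100 Δ2=11111110 Δ3=00001110 Δ4=11011110 Δ5=00011110 Δ6=10011110 | 6Δ
t=1: Δ0=10011110 Δ1=10011010 | 1Δ
t=2: Δ0=10011010 Δ1=10011110 Δ2=10010110 | 2Δ
t=3: Δ0=10010110 Δ1=10010010 | 1Δ
t=4: Δ0=10010010 Δ1=10010110 Δ2=10010100 Δ3=01100100 Δ4=10110100 Δ5=01110100 Δ6=11110100 | 6Δ
t=5: Δ0=11110100 Δ1=11110000 | 1Δ
t=6: Δ0=11110000 Δ1=11110100 Δ2=11111100 | 2Δ
t=7: Δ0=11111100 Δ1=11111000 | 1Δ
t=8: Δ0=11111000 Δ1=11111100 Δ2=11111110 Δ3=00001110 Δ4=11011110 Δ5=00011110 Δ6=10011110 | 6Δ
t=9: Δ0=10011110 Δ1=10011010 | 1Δ
t=10: Δ0=10011010 Δ1=10011110 Δ2=10010110 | 2Δ
t=11: Δ0=10010110 Δ1=10010010 | 1Δ
t=12: Δ0=10010010 Δ1=10010110 Δ2=10010100 Δ3=01100100 Δ4=10110100 Δ5=01110100 Δ6=11110100 | 6Δ
t=13: Δ0=11110100 Δ1=11110000 | 1Δ
t=14: Δ0=11110000 Δ1=11110100 Δ2=11111100 | 2Δ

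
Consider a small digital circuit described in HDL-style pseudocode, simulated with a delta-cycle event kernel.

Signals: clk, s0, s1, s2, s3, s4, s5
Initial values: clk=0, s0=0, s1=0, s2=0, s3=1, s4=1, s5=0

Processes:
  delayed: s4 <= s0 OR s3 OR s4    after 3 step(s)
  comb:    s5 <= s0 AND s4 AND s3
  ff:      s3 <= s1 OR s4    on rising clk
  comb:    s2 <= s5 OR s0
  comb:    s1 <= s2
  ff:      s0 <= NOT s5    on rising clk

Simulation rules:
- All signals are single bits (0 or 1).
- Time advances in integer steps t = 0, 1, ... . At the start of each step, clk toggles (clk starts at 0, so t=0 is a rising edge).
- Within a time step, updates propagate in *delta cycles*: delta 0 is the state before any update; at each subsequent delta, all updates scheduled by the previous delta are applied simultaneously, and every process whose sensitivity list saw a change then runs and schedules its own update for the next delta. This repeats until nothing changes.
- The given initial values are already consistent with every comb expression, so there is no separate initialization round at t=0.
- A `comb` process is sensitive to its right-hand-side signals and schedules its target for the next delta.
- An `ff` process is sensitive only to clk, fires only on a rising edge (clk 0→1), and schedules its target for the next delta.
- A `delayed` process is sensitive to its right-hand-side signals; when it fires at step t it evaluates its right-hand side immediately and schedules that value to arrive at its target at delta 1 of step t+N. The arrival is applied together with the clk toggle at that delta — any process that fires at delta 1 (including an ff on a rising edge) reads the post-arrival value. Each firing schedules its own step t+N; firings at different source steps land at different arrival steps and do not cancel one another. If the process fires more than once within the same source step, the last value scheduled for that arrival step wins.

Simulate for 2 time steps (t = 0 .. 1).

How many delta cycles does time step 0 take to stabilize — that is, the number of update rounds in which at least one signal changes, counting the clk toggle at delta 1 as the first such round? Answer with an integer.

[bits: s3,s4,s1,clk,s0,s5,s2]
t=0: Δ0=1100000 Δ1=1101000 Δ2=1101100 Δ3=1101111 Δ4=1111111 | 4Δ
t=1: Δ0=1111111 Δ1=1110111 | 1Δ

4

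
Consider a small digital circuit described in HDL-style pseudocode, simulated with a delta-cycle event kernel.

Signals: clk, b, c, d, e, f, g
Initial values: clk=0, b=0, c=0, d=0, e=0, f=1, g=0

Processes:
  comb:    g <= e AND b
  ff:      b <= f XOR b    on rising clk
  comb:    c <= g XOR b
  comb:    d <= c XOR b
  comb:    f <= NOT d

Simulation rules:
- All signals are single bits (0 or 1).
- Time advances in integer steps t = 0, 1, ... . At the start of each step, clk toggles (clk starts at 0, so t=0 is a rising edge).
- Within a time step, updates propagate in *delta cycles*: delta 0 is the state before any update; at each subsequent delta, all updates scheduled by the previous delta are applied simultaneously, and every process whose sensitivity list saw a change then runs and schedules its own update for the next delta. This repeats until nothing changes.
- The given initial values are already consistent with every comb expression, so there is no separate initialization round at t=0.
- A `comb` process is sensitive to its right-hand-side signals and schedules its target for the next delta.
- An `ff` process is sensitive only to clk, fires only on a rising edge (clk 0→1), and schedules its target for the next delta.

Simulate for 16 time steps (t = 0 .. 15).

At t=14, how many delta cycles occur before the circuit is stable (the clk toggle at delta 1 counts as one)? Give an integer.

5

t0.Δ0 g=0 e=0 clk=0 c=0 f=1 d=0 b=0
t0.Δ1 g=0 e=0 clk=1 c=0 f=1 d=0 b=0
t0.Δ2 g=0 e=0 clk=1 c=0 f=1 d=0 b=1
t0.Δ3 g=0 e=0 clk=1 c=1 f=1 d=1 b=1
t0.Δ4 g=0 e=0 clk=1 c=1 f=0 d=0 b=1
t0.Δ5 g=0 e=0 clk=1 c=1 f=1 d=0 b=1
t1.Δ0 g=0 e=0 clk=1 c=1 f=1 d=0 b=1
t1.Δ1 g=0 e=0 clk=0 c=1 f=1 d=0 b=1
t2.Δ0 g=0 e=0 clk=0 c=1 f=1 d=0 b=1
t2.Δ1 g=0 e=0 clk=1 c=1 f=1 d=0 b=1
t2.Δ2 g=0 e=0 clk=1 c=1 f=1 d=0 b=0
t2.Δ3 g=0 e=0 clk=1 c=0 f=1 d=1 b=0
t2.Δ4 g=0 e=0 clk=1 c=0 f=0 d=0 b=0
t2.Δ5 g=0 e=0 clk=1 c=0 f=1 d=0 b=0
t3.Δ0 g=0 e=0 clk=1 c=0 f=1 d=0 b=0
t3.Δ1 g=0 e=0 clk=0 c=0 f=1 d=0 b=0
t4.Δ0 g=0 e=0 clk=0 c=0 f=1 d=0 b=0
t4.Δ1 g=0 e=0 clk=1 c=0 f=1 d=0 b=0
t4.Δ2 g=0 e=0 clk=1 c=0 f=1 d=0 b=1
t4.Δ3 g=0 e=0 clk=1 c=1 f=1 d=1 b=1
t4.Δ4 g=0 e=0 clk=1 c=1 f=0 d=0 b=1
t4.Δ5 g=0 e=0 clk=1 c=1 f=1 d=0 b=1
t5.Δ0 g=0 e=0 clk=1 c=1 f=1 d=0 b=1
t5.Δ1 g=0 e=0 clk=0 c=1 f=1 d=0 b=1
t6.Δ0 g=0 e=0 clk=0 c=1 f=1 d=0 b=1
t6.Δ1 g=0 e=0 clk=1 c=1 f=1 d=0 b=1
t6.Δ2 g=0 e=0 clk=1 c=1 f=1 d=0 b=0
t6.Δ3 g=0 e=0 clk=1 c=0 f=1 d=1 b=0
t6.Δ4 g=0 e=0 clk=1 c=0 f=0 d=0 b=0
t6.Δ5 g=0 e=0 clk=1 c=0 f=1 d=0 b=0
t7.Δ0 g=0 e=0 clk=1 c=0 f=1 d=0 b=0
t7.Δ1 g=0 e=0 clk=0 c=0 f=1 d=0 b=0
t8.Δ0 g=0 e=0 clk=0 c=0 f=1 d=0 b=0
t8.Δ1 g=0 e=0 clk=1 c=0 f=1 d=0 b=0
t8.Δ2 g=0 e=0 clk=1 c=0 f=1 d=0 b=1
t8.Δ3 g=0 e=0 clk=1 c=1 f=1 d=1 b=1
t8.Δ4 g=0 e=0 clk=1 c=1 f=0 d=0 b=1
t8.Δ5 g=0 e=0 clk=1 c=1 f=1 d=0 b=1
t9.Δ0 g=0 e=0 clk=1 c=1 f=1 d=0 b=1
t9.Δ1 g=0 e=0 clk=0 c=1 f=1 d=0 b=1
t10.Δ0 g=0 e=0 clk=0 c=1 f=1 d=0 b=1
t10.Δ1 g=0 e=0 clk=1 c=1 f=1 d=0 b=1
t10.Δ2 g=0 e=0 clk=1 c=1 f=1 d=0 b=0
t10.Δ3 g=0 e=0 clk=1 c=0 f=1 d=1 b=0
t10.Δ4 g=0 e=0 clk=1 c=0 f=0 d=0 b=0
t10.Δ5 g=0 e=0 clk=1 c=0 f=1 d=0 b=0
t11.Δ0 g=0 e=0 clk=1 c=0 f=1 d=0 b=0
t11.Δ1 g=0 e=0 clk=0 c=0 f=1 d=0 b=0
t12.Δ0 g=0 e=0 clk=0 c=0 f=1 d=0 b=0
t12.Δ1 g=0 e=0 clk=1 c=0 f=1 d=0 b=0
t12.Δ2 g=0 e=0 clk=1 c=0 f=1 d=0 b=1
t12.Δ3 g=0 e=0 clk=1 c=1 f=1 d=1 b=1
t12.Δ4 g=0 e=0 clk=1 c=1 f=0 d=0 b=1
t12.Δ5 g=0 e=0 clk=1 c=1 f=1 d=0 b=1
t13.Δ0 g=0 e=0 clk=1 c=1 f=1 d=0 b=1
t13.Δ1 g=0 e=0 clk=0 c=1 f=1 d=0 b=1
t14.Δ0 g=0 e=0 clk=0 c=1 f=1 d=0 b=1
t14.Δ1 g=0 e=0 clk=1 c=1 f=1 d=0 b=1
t14.Δ2 g=0 e=0 clk=1 c=1 f=1 d=0 b=0
t14.Δ3 g=0 e=0 clk=1 c=0 f=1 d=1 b=0
t14.Δ4 g=0 e=0 clk=1 c=0 f=0 d=0 b=0
t14.Δ5 g=0 e=0 clk=1 c=0 f=1 d=0 b=0
t15.Δ0 g=0 e=0 clk=1 c=0 f=1 d=0 b=0
t15.Δ1 g=0 e=0 clk=0 c=0 f=1 d=0 b=0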